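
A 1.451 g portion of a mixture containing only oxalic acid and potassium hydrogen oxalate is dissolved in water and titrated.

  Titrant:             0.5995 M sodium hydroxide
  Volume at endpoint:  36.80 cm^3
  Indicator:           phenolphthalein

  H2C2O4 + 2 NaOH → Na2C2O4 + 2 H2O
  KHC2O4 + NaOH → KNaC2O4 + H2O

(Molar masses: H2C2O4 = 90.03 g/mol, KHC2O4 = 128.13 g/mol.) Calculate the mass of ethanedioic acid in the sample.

n(NaOH) = 0.03680 × 0.5995 = 0.02206 mol
Let x = n(H2C2O4), y = n(KHC2O4).
Titrant: 2x + 1y = 0.02206;  mass: 90.03x + 128.13y = 1.451
Solving, x = 8.276 × 10^-3 mol, y = 5.509 × 10^-3 mol
mass of H2C2O4 = 8.276 × 10^-3 × 90.03 = 0.7451 g

0.7451 g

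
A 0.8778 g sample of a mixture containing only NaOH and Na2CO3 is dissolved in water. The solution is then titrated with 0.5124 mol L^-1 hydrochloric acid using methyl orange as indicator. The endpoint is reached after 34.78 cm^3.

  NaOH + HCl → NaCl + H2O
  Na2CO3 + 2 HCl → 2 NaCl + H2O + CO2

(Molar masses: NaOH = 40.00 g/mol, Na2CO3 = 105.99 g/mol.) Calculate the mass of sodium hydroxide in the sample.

n(HCl) = 0.03478 × 0.5124 = 0.01782 mol
Let x = n(NaOH), y = n(Na2CO3).
Titrant: 1x + 2y = 0.01782;  mass: 40.00x + 105.99y = 0.8778
Solving, x = 5.128 × 10^-3 mol, y = 6.347 × 10^-3 mol
mass of NaOH = 5.128 × 10^-3 × 40.00 = 0.2051 g

0.2051 g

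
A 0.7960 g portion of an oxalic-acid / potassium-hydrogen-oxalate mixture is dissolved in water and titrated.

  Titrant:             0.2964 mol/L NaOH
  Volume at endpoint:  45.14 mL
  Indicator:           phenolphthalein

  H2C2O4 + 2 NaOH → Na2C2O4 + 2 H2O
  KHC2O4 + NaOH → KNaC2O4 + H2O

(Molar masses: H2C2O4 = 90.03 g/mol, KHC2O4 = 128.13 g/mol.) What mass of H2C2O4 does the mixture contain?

n(NaOH) = 0.04514 × 0.2964 = 0.01338 mol
Let x = n(H2C2O4), y = n(KHC2O4).
Titrant: 2x + 1y = 0.01338;  mass: 90.03x + 128.13y = 0.7960
Solving, x = 5.524 × 10^-3 mol, y = 2.331 × 10^-3 mol
mass of H2C2O4 = 5.524 × 10^-3 × 90.03 = 0.4974 g

0.4974 g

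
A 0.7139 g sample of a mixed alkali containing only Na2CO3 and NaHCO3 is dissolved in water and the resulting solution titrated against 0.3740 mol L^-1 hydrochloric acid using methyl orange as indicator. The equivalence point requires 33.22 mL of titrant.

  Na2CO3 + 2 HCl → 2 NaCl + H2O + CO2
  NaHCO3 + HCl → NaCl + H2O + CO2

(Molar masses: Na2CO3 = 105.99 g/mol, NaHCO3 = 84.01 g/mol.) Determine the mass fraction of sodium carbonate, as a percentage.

n(HCl) = 0.03322 × 0.3740 = 0.01242 mol
Let x = n(Na2CO3), y = n(NaHCO3).
Titrant: 2x + 1y = 0.01242;  mass: 105.99x + 84.01y = 0.7139
Solving, x = 5.318 × 10^-3 mol, y = 1.789 × 10^-3 mol
mass of Na2CO3 = 5.318 × 10^-3 × 105.99 = 0.5636 g
% Na2CO3 = 0.5636 / 0.7139 × 100 = 78.95 %

78.95 %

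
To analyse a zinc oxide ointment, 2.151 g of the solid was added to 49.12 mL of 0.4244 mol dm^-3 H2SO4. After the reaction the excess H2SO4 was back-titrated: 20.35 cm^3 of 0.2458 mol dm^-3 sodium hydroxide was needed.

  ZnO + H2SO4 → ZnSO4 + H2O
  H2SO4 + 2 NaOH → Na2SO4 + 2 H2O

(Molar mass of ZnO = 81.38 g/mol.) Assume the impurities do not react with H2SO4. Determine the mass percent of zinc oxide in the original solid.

69.41 %

n(H2SO4) added = 0.04912 × 0.4244 = 0.02085 mol
n(NaOH) used in back-titration = 0.02035 × 0.2458 = 5.002 × 10^-3 mol
From the 1:2 ratio, n(H2SO4) left over = 1/2 × 5.002 × 10^-3 = 2.501 × 10^-3 mol
n(H2SO4) consumed by analyte = 0.02085 − 2.501 × 10^-3 = 0.01835 mol
n(ZnO) = 0.01835 mol (1:1 ratio)
mass of ZnO = 0.01835 × 81.38 = 1.493 g
% ZnO = 1.493 / 2.151 × 100 = 69.41 %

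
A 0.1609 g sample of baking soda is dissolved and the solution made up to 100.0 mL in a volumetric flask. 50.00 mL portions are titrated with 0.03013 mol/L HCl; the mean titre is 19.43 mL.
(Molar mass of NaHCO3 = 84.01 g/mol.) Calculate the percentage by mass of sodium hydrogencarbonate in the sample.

61.13 %

NaHCO3 + HCl → NaCl + H2O + CO2
n(HCl) per titration = 0.01943 × 0.03013 = 5.854 × 10^-4 mol
n(NaHCO3) in each aliquot = 5.854 × 10^-4 mol (1:1 ratio)
n(NaHCO3) in the whole flask = 5.854 × 10^-4 × 100.0/50.00 = 1.171 × 10^-3 mol
mass of NaHCO3 = 1.171 × 10^-3 × 84.01 = 0.09836 g
% NaHCO3 = 0.09836 / 0.1609 × 100 = 61.13 %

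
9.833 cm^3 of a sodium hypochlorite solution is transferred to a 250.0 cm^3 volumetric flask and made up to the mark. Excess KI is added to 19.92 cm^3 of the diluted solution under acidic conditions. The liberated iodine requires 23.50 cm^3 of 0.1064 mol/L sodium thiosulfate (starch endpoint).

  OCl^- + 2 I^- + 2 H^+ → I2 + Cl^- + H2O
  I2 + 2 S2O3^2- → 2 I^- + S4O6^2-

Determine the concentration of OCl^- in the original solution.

1.596 mol/L

n(S2O3^2-) = 0.02350 × 0.1064 = 2.500 × 10^-3 mol
n(I2) = n(S2O3^2-)/2 = 1.250 × 10^-3 mol
n(OCl^-) in the aliquot = 1.250 × 10^-3 mol (1:1 ratio)
[OCl^-]_dilute = 1.250 × 10^-3 / 0.01992 = 0.06276 mol/L
[OCl^-]_original = 0.06276 × 250.0/9.833 = 1.596 mol/L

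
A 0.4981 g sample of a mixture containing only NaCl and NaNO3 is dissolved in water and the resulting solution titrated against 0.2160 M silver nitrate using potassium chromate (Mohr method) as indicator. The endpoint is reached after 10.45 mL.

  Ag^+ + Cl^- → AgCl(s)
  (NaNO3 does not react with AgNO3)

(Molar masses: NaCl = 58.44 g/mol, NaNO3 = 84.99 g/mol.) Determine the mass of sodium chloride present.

0.1319 g

n(AgNO3) = 0.01045 × 0.2160 = 2.257 × 10^-3 mol
Let x = n(NaCl), y = n(NaNO3).
Titrant: 1x = 2.257 × 10^-3;  mass: 58.44x + 84.99y = 0.4981
Solving, x = 2.257 × 10^-3 mol, y = 4.309 × 10^-3 mol
mass of NaCl = 2.257 × 10^-3 × 58.44 = 0.1319 g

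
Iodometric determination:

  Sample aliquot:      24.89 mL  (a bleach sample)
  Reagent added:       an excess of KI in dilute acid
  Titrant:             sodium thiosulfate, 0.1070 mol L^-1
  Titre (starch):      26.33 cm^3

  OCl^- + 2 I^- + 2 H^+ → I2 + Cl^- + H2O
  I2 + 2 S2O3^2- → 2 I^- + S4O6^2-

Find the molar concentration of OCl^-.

0.05660 mol/L

n(S2O3^2-) = 0.02633 × 0.1070 = 2.817 × 10^-3 mol
n(I2) = n(S2O3^2-)/2 = 1.409 × 10^-3 mol
n(OCl^-) in the aliquot = 1.409 × 10^-3 mol (1:1 ratio)
[OCl^-] = 1.409 × 10^-3 / 0.02489 = 0.05660 mol/L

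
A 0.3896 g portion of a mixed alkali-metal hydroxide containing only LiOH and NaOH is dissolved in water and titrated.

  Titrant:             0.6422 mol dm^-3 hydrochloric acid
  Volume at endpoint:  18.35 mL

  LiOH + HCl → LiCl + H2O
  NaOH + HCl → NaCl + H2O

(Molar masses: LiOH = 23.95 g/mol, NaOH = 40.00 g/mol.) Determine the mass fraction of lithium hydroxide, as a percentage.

n(HCl) = 0.01835 × 0.6422 = 0.01178 mol
Let x = n(LiOH), y = n(NaOH).
Titrant: 1x + 1y = 0.01178;  mass: 23.95x + 40.00y = 0.3896
Solving, x = 5.095 × 10^-3 mol, y = 6.689 × 10^-3 mol
mass of LiOH = 5.095 × 10^-3 × 23.95 = 0.1220 g
% LiOH = 0.1220 / 0.3896 × 100 = 31.32 %

31.32 %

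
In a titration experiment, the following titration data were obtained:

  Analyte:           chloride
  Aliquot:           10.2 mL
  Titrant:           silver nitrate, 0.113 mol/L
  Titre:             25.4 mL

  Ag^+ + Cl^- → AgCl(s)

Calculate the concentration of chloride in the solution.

n(AgNO3) = 0.0254 L × 0.113 mol/L = 2.87 × 10^-3 mol
n(Cl-) = 2.87 × 10^-3 mol (1:1 mole ratio)
[Cl-] = 2.87 × 10^-3 mol / 0.0102 L = 0.281 mol/L

0.281 mol/L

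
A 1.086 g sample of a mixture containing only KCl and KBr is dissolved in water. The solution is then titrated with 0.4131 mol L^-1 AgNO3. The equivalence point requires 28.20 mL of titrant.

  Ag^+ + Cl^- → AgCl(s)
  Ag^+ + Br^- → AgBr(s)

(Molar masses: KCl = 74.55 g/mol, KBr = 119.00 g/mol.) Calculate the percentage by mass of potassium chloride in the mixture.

n(AgNO3) = 0.02820 × 0.4131 = 0.01165 mol
Let x = n(KCl), y = n(KBr).
Titrant: 1x + 1y = 0.01165;  mass: 74.55x + 119.00y = 1.086
Solving, x = 6.755 × 10^-3 mol, y = 4.894 × 10^-3 mol
mass of KCl = 6.755 × 10^-3 × 74.55 = 0.5036 g
% KCl = 0.5036 / 1.086 × 100 = 46.37 %

46.37 %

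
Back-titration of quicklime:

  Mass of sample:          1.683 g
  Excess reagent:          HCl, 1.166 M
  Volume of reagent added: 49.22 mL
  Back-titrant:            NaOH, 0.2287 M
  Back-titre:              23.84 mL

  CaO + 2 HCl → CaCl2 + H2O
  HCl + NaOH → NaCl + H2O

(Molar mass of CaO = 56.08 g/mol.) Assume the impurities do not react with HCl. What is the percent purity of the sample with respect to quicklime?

86.53 %

n(HCl) added = 0.04922 × 1.166 = 0.05739 mol
n(NaOH) used in back-titration = 0.02384 × 0.2287 = 5.452 × 10^-3 mol
n(HCl) left over = 5.452 × 10^-3 mol (1:1 ratio)
n(HCl) consumed by analyte = 0.05739 − 5.452 × 10^-3 = 0.05194 mol
From the 1:2 ratio, n(CaO) = 1/2 × 0.05194 = 0.02597 mol
mass of CaO = 0.02597 × 56.08 = 1.456 g
% CaO = 1.456 / 1.683 × 100 = 86.53 %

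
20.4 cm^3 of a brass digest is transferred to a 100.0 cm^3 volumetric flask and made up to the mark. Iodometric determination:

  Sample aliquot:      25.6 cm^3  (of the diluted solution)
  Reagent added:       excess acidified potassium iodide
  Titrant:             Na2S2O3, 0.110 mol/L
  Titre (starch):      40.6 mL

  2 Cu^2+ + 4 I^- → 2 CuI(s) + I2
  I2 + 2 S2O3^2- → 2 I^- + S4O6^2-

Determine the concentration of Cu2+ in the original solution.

0.855 mol/L

n(S2O3^2-) = 0.0406 × 0.110 = 4.47 × 10^-3 mol
n(I2) = n(S2O3^2-)/2 = 2.23 × 10^-3 mol
From the 2:1 ratio, n(Cu2+) in the aliquot = 2/1 × 2.23 × 10^-3 = 4.47 × 10^-3 mol
[Cu2+]_dilute = 4.47 × 10^-3 / 0.0256 = 0.174 mol/L
[Cu2+]_original = 0.174 × 100.0/20.4 = 0.855 mol/L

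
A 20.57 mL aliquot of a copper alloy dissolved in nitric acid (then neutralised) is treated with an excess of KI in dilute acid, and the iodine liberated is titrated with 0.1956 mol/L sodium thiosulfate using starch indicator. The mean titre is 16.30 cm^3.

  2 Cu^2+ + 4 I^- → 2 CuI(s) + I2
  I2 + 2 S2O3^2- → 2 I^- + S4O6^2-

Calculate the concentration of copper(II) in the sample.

n(S2O3^2-) = 0.01630 × 0.1956 = 3.188 × 10^-3 mol
n(I2) = n(S2O3^2-)/2 = 1.594 × 10^-3 mol
From the 2:1 ratio, n(Cu2+) in the aliquot = 2/1 × 1.594 × 10^-3 = 3.188 × 10^-3 mol
[Cu2+] = 3.188 × 10^-3 / 0.02057 = 0.1550 mol/L

0.1550 mol/L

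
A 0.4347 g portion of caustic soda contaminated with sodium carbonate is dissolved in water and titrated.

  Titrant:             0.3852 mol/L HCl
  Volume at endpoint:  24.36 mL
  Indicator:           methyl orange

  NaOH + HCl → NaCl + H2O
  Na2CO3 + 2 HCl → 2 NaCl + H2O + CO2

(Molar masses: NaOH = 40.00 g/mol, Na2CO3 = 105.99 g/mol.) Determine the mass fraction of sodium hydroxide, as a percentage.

n(HCl) = 0.02436 × 0.3852 = 9.383 × 10^-3 mol
Let x = n(NaOH), y = n(Na2CO3).
Titrant: 1x + 2y = 9.383 × 10^-3;  mass: 40.00x + 105.99y = 0.4347
Solving, x = 4.815 × 10^-3 mol, y = 2.284 × 10^-3 mol
mass of NaOH = 4.815 × 10^-3 × 40.00 = 0.1926 g
% NaOH = 0.1926 / 0.4347 × 100 = 44.31 %

44.31 %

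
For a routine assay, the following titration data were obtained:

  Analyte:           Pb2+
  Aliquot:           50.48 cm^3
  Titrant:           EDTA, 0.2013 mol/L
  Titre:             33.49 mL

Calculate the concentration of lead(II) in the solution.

Pb^2+ + EDTA^4- → [Pb(EDTA)]^2-
n(EDTA) = 0.03349 L × 0.2013 mol/L = 6.742 × 10^-3 mol
n(Pb2+) = 6.742 × 10^-3 mol (1:1 mole ratio)
[Pb2+] = 6.742 × 10^-3 mol / 0.05048 L = 0.1335 mol/L

0.1335 mol/L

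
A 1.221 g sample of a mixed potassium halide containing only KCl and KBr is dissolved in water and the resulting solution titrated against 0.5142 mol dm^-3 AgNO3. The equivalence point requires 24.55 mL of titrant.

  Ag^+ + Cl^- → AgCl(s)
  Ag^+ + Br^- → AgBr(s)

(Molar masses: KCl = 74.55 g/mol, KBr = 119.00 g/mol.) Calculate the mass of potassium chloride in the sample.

0.4716 g

n(AgNO3) = 0.02455 × 0.5142 = 0.01262 mol
Let x = n(KCl), y = n(KBr).
Titrant: 1x + 1y = 0.01262;  mass: 74.55x + 119.00y = 1.221
Solving, x = 6.326 × 10^-3 mol, y = 6.297 × 10^-3 mol
mass of KCl = 6.326 × 10^-3 × 74.55 = 0.4716 g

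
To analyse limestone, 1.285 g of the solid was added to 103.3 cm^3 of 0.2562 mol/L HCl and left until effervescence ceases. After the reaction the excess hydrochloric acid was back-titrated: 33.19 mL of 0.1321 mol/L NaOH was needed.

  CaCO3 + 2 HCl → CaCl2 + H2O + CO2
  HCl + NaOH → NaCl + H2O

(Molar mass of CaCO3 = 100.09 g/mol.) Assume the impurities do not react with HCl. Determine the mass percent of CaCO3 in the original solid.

n(HCl) added = 0.1033 × 0.2562 = 0.02647 mol
n(NaOH) used in back-titration = 0.03319 × 0.1321 = 4.384 × 10^-3 mol
n(HCl) left over = 4.384 × 10^-3 mol (1:1 ratio)
n(HCl) consumed by analyte = 0.02647 − 4.384 × 10^-3 = 0.02208 mol
From the 1:2 ratio, n(CaCO3) = 1/2 × 0.02208 = 0.01104 mol
mass of CaCO3 = 0.01104 × 100.09 = 1.105 g
% CaCO3 = 1.105 / 1.285 × 100 = 86.00 %

86.00 %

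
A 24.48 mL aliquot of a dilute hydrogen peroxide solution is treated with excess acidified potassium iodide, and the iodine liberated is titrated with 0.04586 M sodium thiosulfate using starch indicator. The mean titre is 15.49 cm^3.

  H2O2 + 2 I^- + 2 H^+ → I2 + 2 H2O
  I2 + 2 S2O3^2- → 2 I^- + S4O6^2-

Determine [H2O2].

0.01451 M

n(S2O3^2-) = 0.01549 × 0.04586 = 7.104 × 10^-4 mol
n(I2) = n(S2O3^2-)/2 = 3.552 × 10^-4 mol
n(H2O2) in the aliquot = 3.552 × 10^-4 mol (1:1 ratio)
[H2O2] = 3.552 × 10^-4 / 0.02448 = 0.01451 mol/L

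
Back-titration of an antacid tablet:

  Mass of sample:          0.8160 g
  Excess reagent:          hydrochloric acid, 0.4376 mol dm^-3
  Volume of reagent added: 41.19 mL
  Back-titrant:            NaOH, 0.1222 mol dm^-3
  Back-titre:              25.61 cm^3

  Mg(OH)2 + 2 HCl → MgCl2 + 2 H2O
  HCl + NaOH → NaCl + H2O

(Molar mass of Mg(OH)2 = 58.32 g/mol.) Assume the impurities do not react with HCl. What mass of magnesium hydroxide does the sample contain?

n(HCl) added = 0.04119 × 0.4376 = 0.01802 mol
n(NaOH) used in back-titration = 0.02561 × 0.1222 = 3.130 × 10^-3 mol
n(HCl) left over = 3.130 × 10^-3 mol (1:1 ratio)
n(HCl) consumed by analyte = 0.01802 − 3.130 × 10^-3 = 0.01490 mol
From the 1:2 ratio, n(Mg(OH)2) = 1/2 × 0.01490 = 7.448 × 10^-3 mol
mass of Mg(OH)2 = 7.448 × 10^-3 × 58.32 = 0.4343 g

0.4343 g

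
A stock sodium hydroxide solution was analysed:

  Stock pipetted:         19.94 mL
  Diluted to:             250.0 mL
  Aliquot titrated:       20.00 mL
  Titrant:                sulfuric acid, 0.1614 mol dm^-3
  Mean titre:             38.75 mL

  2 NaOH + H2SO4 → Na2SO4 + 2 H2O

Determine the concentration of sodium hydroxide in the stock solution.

n(H2SO4) = 0.03875 × 0.1614 = 6.254 × 10^-3 mol
From the 2:1 ratio, n(NaOH) in the aliquot = 2/1 × 6.254 × 10^-3 = 0.01251 mol
[NaOH]_dilute = 0.01251 / 0.02000 = 0.6254 mol/L
Dilution factor = 250.0 / 19.94 = 12.54
[NaOH]_stock = 0.6254 × 12.54 = 7.841 mol/L

7.841 mol/L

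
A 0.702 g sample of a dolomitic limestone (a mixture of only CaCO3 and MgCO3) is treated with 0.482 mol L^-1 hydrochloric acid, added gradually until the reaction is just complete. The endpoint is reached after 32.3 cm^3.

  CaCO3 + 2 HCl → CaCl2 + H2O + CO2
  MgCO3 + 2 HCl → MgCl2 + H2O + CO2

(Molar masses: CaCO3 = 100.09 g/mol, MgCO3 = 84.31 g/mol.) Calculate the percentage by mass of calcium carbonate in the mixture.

41.3 %

n(HCl) = 0.0323 × 0.482 = 0.0156 mol
Let x = n(CaCO3), y = n(MgCO3).
Titrant: 2x + 2y = 0.0156;  mass: 100.09x + 84.31y = 0.702
Solving, x = 2.90 × 10^-3 mol, y = 4.89 × 10^-3 mol
mass of CaCO3 = 2.90 × 10^-3 × 100.09 = 0.290 g
% CaCO3 = 0.290 / 0.702 × 100 = 41.3 %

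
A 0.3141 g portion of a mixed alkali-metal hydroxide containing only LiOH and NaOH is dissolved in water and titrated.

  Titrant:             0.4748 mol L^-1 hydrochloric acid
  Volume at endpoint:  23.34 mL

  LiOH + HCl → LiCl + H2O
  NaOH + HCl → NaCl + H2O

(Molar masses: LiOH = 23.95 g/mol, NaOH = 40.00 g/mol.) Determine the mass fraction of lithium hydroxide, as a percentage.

n(HCl) = 0.02334 × 0.4748 = 0.01108 mol
Let x = n(LiOH), y = n(NaOH).
Titrant: 1x + 1y = 0.01108;  mass: 23.95x + 40.00y = 0.3141
Solving, x = 8.048 × 10^-3 mol, y = 3.034 × 10^-3 mol
mass of LiOH = 8.048 × 10^-3 × 23.95 = 0.1928 g
% LiOH = 0.1928 / 0.3141 × 100 = 61.37 %

61.37 %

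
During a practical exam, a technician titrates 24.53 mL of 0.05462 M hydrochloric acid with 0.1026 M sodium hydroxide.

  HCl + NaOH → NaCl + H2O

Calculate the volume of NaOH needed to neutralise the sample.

n(HCl) = 0.02453 L × 0.05462 mol/L = 1.340 × 10^-3 mol
n(NaOH) = 1.340 × 10^-3 mol (1:1 stoichiometry)
V(NaOH) = 1.340 × 10^-3 mol / 0.1026 mol/L = 0.01306 L = 13.06 mL

13.06 mL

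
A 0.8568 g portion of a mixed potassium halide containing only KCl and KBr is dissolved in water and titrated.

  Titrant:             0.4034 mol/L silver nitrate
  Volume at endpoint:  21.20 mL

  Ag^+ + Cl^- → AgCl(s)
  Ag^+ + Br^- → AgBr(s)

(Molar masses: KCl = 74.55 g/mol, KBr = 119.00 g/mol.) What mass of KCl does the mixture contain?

0.2699 g

n(AgNO3) = 0.02120 × 0.4034 = 8.552 × 10^-3 mol
Let x = n(KCl), y = n(KBr).
Titrant: 1x + 1y = 8.552 × 10^-3;  mass: 74.55x + 119.00y = 0.8568
Solving, x = 3.620 × 10^-3 mol, y = 4.932 × 10^-3 mol
mass of KCl = 3.620 × 10^-3 × 74.55 = 0.2699 g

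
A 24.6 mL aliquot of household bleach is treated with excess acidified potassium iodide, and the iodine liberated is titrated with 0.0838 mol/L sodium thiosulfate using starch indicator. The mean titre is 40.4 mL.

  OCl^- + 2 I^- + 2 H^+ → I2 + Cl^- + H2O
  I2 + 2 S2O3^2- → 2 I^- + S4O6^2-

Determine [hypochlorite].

n(S2O3^2-) = 0.0404 × 0.0838 = 3.39 × 10^-3 mol
n(I2) = n(S2O3^2-)/2 = 1.69 × 10^-3 mol
n(OCl^-) in the aliquot = 1.69 × 10^-3 mol (1:1 ratio)
[OCl^-] = 1.69 × 10^-3 / 0.0246 = 0.0688 mol/L

0.0688 mol/L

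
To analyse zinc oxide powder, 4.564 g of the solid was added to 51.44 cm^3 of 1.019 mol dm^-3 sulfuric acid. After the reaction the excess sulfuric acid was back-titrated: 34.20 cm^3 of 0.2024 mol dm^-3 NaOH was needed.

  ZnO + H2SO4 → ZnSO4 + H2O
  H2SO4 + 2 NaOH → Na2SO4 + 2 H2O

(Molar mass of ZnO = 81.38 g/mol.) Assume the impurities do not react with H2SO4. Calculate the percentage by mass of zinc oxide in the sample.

87.29 %

n(H2SO4) added = 0.05144 × 1.019 = 0.05242 mol
n(NaOH) used in back-titration = 0.03420 × 0.2024 = 6.922 × 10^-3 mol
From the 1:2 ratio, n(H2SO4) left over = 1/2 × 6.922 × 10^-3 = 3.461 × 10^-3 mol
n(H2SO4) consumed by analyte = 0.05242 − 3.461 × 10^-3 = 0.04896 mol
n(ZnO) = 0.04896 mol (1:1 ratio)
mass of ZnO = 0.04896 × 81.38 = 3.984 g
% ZnO = 3.984 / 4.564 × 100 = 87.29 %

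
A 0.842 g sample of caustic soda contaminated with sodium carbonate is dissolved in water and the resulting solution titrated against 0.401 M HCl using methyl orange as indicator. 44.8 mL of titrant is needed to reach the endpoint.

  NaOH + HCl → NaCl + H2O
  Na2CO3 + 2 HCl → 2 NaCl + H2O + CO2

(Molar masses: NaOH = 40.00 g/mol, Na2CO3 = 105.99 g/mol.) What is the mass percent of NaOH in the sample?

40.2 %

n(HCl) = 0.0448 × 0.401 = 0.0180 mol
Let x = n(NaOH), y = n(Na2CO3).
Titrant: 1x + 2y = 0.0180;  mass: 40.00x + 105.99y = 0.842
Solving, x = 8.47 × 10^-3 mol, y = 4.75 × 10^-3 mol
mass of NaOH = 8.47 × 10^-3 × 40.00 = 0.339 g
% NaOH = 0.339 / 0.842 × 100 = 40.2 %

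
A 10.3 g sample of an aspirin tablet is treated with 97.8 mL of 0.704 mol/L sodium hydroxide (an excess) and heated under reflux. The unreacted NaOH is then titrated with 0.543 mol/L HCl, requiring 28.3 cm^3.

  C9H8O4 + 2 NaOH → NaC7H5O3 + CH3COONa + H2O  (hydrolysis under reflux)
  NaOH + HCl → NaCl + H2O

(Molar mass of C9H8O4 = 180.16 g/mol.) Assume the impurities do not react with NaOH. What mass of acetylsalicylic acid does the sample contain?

4.82 g

n(NaOH) added = 0.0978 × 0.704 = 0.0689 mol
n(HCl) used in back-titration = 0.0283 × 0.543 = 0.0154 mol
n(NaOH) left over = 0.0154 mol (1:1 ratio)
n(NaOH) consumed by analyte = 0.0689 − 0.0154 = 0.0535 mol
From the 1:2 ratio, n(C9H8O4) = 1/2 × 0.0535 = 0.0267 mol
mass of C9H8O4 = 0.0267 × 180.16 = 4.82 g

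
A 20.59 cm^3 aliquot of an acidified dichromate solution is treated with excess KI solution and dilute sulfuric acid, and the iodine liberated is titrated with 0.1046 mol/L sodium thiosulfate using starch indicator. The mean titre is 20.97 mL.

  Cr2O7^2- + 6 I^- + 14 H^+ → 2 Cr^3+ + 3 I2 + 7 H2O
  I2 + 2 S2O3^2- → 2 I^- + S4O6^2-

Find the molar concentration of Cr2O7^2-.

0.01776 mol/L

n(S2O3^2-) = 0.02097 × 0.1046 = 2.193 × 10^-3 mol
n(I2) = n(S2O3^2-)/2 = 1.097 × 10^-3 mol
From the 1:3 ratio, n(Cr2O7^2-) in the aliquot = 1/3 × 1.097 × 10^-3 = 3.656 × 10^-4 mol
[Cr2O7^2-] = 3.656 × 10^-4 / 0.02059 = 0.01776 mol/L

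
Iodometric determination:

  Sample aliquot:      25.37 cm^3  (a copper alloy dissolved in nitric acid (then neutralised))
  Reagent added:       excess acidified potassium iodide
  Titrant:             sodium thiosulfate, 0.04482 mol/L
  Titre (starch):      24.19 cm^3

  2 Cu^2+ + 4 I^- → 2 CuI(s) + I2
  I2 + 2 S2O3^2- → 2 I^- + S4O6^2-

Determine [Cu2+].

n(S2O3^2-) = 0.02419 × 0.04482 = 1.084 × 10^-3 mol
n(I2) = n(S2O3^2-)/2 = 5.421 × 10^-4 mol
From the 2:1 ratio, n(Cu2+) in the aliquot = 2/1 × 5.421 × 10^-4 = 1.084 × 10^-3 mol
[Cu2+] = 1.084 × 10^-3 / 0.02537 = 0.04274 mol/L

0.04274 mol/L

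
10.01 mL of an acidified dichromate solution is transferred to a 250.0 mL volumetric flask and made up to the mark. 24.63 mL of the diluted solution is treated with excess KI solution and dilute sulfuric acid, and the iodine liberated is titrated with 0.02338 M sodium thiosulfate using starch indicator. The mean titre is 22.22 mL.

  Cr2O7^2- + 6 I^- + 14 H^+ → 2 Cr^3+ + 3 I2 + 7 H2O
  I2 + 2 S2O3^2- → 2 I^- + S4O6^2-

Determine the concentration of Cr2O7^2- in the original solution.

n(S2O3^2-) = 0.02222 × 0.02338 = 5.195 × 10^-4 mol
n(I2) = n(S2O3^2-)/2 = 2.598 × 10^-4 mol
From the 1:3 ratio, n(Cr2O7^2-) in the aliquot = 1/3 × 2.598 × 10^-4 = 8.658 × 10^-5 mol
[Cr2O7^2-]_dilute = 8.658 × 10^-5 / 0.02463 = 0.003515 mol/L
[Cr2O7^2-]_original = 0.003515 × 250.0/10.01 = 0.08780 mol/L

0.08780 M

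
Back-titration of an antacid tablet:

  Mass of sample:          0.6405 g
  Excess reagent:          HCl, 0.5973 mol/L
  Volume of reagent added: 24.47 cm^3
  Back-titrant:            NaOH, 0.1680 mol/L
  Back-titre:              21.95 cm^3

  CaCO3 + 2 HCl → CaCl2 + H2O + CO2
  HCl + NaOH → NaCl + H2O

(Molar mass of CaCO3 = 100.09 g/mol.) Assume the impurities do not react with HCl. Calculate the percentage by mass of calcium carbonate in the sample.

85.39 %

n(HCl) added = 0.02447 × 0.5973 = 0.01462 mol
n(NaOH) used in back-titration = 0.02195 × 0.1680 = 3.688 × 10^-3 mol
n(HCl) left over = 3.688 × 10^-3 mol (1:1 ratio)
n(HCl) consumed by analyte = 0.01462 − 3.688 × 10^-3 = 0.01093 mol
From the 1:2 ratio, n(CaCO3) = 1/2 × 0.01093 = 5.464 × 10^-3 mol
mass of CaCO3 = 5.464 × 10^-3 × 100.09 = 0.5469 g
% CaCO3 = 0.5469 / 0.6405 × 100 = 85.39 %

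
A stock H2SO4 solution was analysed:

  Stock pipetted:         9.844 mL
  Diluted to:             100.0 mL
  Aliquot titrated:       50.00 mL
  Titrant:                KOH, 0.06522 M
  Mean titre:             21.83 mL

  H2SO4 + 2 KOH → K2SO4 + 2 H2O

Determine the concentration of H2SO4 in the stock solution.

0.1446 M

n(KOH) = 0.02183 × 0.06522 = 1.424 × 10^-3 mol
From the 1:2 ratio, n(H2SO4) in the aliquot = 1/2 × 1.424 × 10^-3 = 7.119 × 10^-4 mol
[H2SO4]_dilute = 7.119 × 10^-4 / 0.05000 = 0.01424 mol/L
Dilution factor = 100.0 / 9.844 = 10.16
[H2SO4]_stock = 0.01424 × 10.16 = 0.1446 mol/L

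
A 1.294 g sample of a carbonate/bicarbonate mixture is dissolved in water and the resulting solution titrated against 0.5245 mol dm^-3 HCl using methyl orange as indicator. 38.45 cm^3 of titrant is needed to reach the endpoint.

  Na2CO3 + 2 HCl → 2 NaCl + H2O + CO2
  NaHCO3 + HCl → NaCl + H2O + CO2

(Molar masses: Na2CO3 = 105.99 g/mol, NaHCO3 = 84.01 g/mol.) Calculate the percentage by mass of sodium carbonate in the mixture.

n(HCl) = 0.03845 × 0.5245 = 0.02017 mol
Let x = n(Na2CO3), y = n(NaHCO3).
Titrant: 2x + 1y = 0.02017;  mass: 105.99x + 84.01y = 1.294
Solving, x = 6.452 × 10^-3 mol, y = 7.263 × 10^-3 mol
mass of Na2CO3 = 6.452 × 10^-3 × 105.99 = 0.6839 g
% Na2CO3 = 0.6839 / 1.294 × 100 = 52.85 %

52.85 %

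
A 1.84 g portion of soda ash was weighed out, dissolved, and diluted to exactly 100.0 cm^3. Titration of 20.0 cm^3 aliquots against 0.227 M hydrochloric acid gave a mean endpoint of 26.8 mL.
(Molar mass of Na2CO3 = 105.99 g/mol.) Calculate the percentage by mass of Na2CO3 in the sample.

87.6 %

Na2CO3 + 2 HCl → 2 NaCl + H2O + CO2
n(HCl) per titration = 0.0268 × 0.227 = 6.08 × 10^-3 mol
From the 1:2 ratio, n(Na2CO3) in each aliquot = 1/2 × 6.08 × 10^-3 = 3.04 × 10^-3 mol
n(Na2CO3) in the whole flask = 3.04 × 10^-3 × 100.0/20.0 = 0.0152 mol
mass of Na2CO3 = 0.0152 × 105.99 = 1.61 g
% Na2CO3 = 1.61 / 1.84 × 100 = 87.6 %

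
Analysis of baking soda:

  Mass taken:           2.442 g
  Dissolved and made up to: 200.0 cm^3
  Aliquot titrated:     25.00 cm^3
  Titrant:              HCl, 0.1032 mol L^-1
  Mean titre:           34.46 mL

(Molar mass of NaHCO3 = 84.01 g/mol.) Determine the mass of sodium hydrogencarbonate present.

NaHCO3 + HCl → NaCl + H2O + CO2
n(HCl) per titration = 0.03446 × 0.1032 = 3.556 × 10^-3 mol
n(NaHCO3) in each aliquot = 3.556 × 10^-3 mol (1:1 ratio)
n(NaHCO3) in the whole flask = 3.556 × 10^-3 × 200.0/25.00 = 0.02845 mol
mass of NaHCO3 = 0.02845 × 84.01 = 2.390 g

2.390 g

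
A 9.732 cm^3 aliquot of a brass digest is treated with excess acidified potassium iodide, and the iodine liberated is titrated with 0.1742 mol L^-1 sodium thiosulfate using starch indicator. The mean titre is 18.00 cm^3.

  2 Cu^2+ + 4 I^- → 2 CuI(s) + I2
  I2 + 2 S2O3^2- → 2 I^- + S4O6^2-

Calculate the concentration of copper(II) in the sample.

0.3222 mol/L

n(S2O3^2-) = 0.01800 × 0.1742 = 3.136 × 10^-3 mol
n(I2) = n(S2O3^2-)/2 = 1.568 × 10^-3 mol
From the 2:1 ratio, n(Cu2+) in the aliquot = 2/1 × 1.568 × 10^-3 = 3.136 × 10^-3 mol
[Cu2+] = 3.136 × 10^-3 / 0.009732 = 0.3222 mol/L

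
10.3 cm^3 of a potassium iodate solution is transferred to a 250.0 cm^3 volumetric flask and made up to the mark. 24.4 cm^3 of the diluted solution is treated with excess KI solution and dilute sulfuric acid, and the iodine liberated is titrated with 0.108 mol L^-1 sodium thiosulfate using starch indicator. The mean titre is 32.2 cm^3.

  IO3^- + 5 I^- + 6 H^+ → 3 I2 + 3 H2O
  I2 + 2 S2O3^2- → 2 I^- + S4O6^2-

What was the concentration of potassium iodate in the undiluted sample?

0.577 mol/L

n(S2O3^2-) = 0.0322 × 0.108 = 3.48 × 10^-3 mol
n(I2) = n(S2O3^2-)/2 = 1.74 × 10^-3 mol
From the 1:3 ratio, n(IO3^-) in the aliquot = 1/3 × 1.74 × 10^-3 = 5.80 × 10^-4 mol
[IO3^-]_dilute = 5.80 × 10^-4 / 0.0244 = 0.0238 mol/L
[IO3^-]_original = 0.0238 × 250.0/10.3 = 0.577 mol/L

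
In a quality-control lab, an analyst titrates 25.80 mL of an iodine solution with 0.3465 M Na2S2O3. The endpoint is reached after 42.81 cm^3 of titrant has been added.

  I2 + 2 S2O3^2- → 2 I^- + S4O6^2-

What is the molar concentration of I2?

n(Na2S2O3) = 0.04281 L × 0.3465 mol/L = 0.01483 mol
From the 1:2 mole ratio, n(I2) = 1/2 × 0.01483 = 7.417 × 10^-3 mol
[I2] = 7.417 × 10^-3 mol / 0.02580 L = 0.2875 mol/L

0.2875 M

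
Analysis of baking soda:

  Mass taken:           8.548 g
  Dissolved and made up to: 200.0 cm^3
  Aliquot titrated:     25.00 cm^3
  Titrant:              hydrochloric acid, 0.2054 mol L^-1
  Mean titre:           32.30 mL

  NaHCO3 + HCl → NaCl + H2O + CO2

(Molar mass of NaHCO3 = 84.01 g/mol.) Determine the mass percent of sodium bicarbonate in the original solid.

52.16 %

n(HCl) per titration = 0.03230 × 0.2054 = 6.634 × 10^-3 mol
n(NaHCO3) in each aliquot = 6.634 × 10^-3 mol (1:1 ratio)
n(NaHCO3) in the whole flask = 6.634 × 10^-3 × 200.0/25.00 = 0.05308 mol
mass of NaHCO3 = 0.05308 × 84.01 = 4.459 g
% NaHCO3 = 4.459 / 8.548 × 100 = 52.16 %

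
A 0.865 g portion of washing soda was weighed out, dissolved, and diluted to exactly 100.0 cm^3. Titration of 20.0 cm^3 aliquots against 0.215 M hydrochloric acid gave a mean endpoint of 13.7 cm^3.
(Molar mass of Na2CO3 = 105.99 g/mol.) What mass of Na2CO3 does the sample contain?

0.780 g

Na2CO3 + 2 HCl → 2 NaCl + H2O + CO2
n(HCl) per titration = 0.0137 × 0.215 = 2.95 × 10^-3 mol
From the 1:2 ratio, n(Na2CO3) in each aliquot = 1/2 × 2.95 × 10^-3 = 1.47 × 10^-3 mol
n(Na2CO3) in the whole flask = 1.47 × 10^-3 × 100.0/20.0 = 7.36 × 10^-3 mol
mass of Na2CO3 = 7.36 × 10^-3 × 105.99 = 0.780 g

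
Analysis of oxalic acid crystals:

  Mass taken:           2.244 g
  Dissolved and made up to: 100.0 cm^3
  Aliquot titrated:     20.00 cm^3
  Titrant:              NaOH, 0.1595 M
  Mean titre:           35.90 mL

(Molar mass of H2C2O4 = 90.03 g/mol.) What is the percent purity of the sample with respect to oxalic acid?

57.43 %

H2C2O4 + 2 NaOH → Na2C2O4 + 2 H2O
n(NaOH) per titration = 0.03590 × 0.1595 = 5.726 × 10^-3 mol
From the 1:2 ratio, n(H2C2O4) in each aliquot = 1/2 × 5.726 × 10^-3 = 2.863 × 10^-3 mol
n(H2C2O4) in the whole flask = 2.863 × 10^-3 × 100.0/20.00 = 0.01432 mol
mass of H2C2O4 = 0.01432 × 90.03 = 1.289 g
% H2C2O4 = 1.289 / 2.244 × 100 = 57.43 %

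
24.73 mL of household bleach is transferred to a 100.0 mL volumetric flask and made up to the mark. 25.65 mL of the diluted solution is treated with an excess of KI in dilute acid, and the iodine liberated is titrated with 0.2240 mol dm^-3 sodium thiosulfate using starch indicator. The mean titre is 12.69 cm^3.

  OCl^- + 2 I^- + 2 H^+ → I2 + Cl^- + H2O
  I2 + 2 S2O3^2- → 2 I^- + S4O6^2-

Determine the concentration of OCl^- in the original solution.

n(S2O3^2-) = 0.01269 × 0.2240 = 2.843 × 10^-3 mol
n(I2) = n(S2O3^2-)/2 = 1.421 × 10^-3 mol
n(OCl^-) in the aliquot = 1.421 × 10^-3 mol (1:1 ratio)
[OCl^-]_dilute = 1.421 × 10^-3 / 0.02565 = 0.05541 mol/L
[OCl^-]_original = 0.05541 × 100.0/24.73 = 0.2241 mol/L

0.2241 mol/L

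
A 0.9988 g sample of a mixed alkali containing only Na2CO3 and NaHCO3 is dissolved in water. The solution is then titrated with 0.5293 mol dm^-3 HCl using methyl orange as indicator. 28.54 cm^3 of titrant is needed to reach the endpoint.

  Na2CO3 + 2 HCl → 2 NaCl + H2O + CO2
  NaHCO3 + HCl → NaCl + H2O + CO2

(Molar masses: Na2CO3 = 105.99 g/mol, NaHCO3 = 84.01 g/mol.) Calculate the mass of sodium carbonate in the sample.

0.4618 g

n(HCl) = 0.02854 × 0.5293 = 0.01511 mol
Let x = n(Na2CO3), y = n(NaHCO3).
Titrant: 2x + 1y = 0.01511;  mass: 105.99x + 84.01y = 0.9988
Solving, x = 4.357 × 10^-3 mol, y = 6.392 × 10^-3 mol
mass of Na2CO3 = 4.357 × 10^-3 × 105.99 = 0.4618 g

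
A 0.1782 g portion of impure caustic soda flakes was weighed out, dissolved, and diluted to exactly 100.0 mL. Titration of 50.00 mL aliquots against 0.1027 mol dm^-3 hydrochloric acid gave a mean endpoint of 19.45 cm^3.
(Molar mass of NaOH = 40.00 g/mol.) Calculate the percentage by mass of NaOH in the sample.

89.68 %

NaOH + HCl → NaCl + H2O
n(HCl) per titration = 0.01945 × 0.1027 = 1.998 × 10^-3 mol
n(NaOH) in each aliquot = 1.998 × 10^-3 mol (1:1 ratio)
n(NaOH) in the whole flask = 1.998 × 10^-3 × 100.0/50.00 = 3.995 × 10^-3 mol
mass of NaOH = 3.995 × 10^-3 × 40.00 = 0.1598 g
% NaOH = 0.1598 / 0.1782 × 100 = 89.68 %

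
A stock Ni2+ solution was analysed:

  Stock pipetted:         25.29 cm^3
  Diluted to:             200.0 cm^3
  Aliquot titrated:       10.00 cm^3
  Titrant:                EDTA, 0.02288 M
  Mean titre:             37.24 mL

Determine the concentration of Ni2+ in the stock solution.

0.6738 M

Ni^2+ + EDTA^4- → [Ni(EDTA)]^2-
n(EDTA) = 0.03724 × 0.02288 = 8.521 × 10^-4 mol
n(Ni2+) in the aliquot = 8.521 × 10^-4 mol (1:1 ratio)
[Ni2+]_dilute = 8.521 × 10^-4 / 0.01000 = 0.08521 mol/L
Dilution factor = 200.0 / 25.29 = 7.908
[Ni2+]_stock = 0.08521 × 7.908 = 0.6738 mol/L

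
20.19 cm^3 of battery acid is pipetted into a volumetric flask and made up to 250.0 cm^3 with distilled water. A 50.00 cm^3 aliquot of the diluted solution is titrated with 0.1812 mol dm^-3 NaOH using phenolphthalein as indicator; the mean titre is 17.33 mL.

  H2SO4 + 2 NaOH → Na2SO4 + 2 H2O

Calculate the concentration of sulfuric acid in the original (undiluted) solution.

n(NaOH) = 0.01733 × 0.1812 = 3.140 × 10^-3 mol
From the 1:2 ratio, n(H2SO4) in the aliquot = 1/2 × 3.140 × 10^-3 = 1.570 × 10^-3 mol
[H2SO4]_dilute = 1.570 × 10^-3 / 0.05000 = 0.03140 mol/L
Dilution factor = 250.0 / 20.19 = 12.38
[H2SO4]_stock = 0.03140 × 12.38 = 0.3888 mol/L

0.3888 mol/L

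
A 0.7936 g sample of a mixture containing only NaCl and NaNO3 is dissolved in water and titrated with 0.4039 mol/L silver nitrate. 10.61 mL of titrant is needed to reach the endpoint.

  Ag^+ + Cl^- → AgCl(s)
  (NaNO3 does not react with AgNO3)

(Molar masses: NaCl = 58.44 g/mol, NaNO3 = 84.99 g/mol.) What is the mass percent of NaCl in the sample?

n(AgNO3) = 0.01061 × 0.4039 = 4.285 × 10^-3 mol
Let x = n(NaCl), y = n(NaNO3).
Titrant: 1x = 4.285 × 10^-3;  mass: 58.44x + 84.99y = 0.7936
Solving, x = 4.285 × 10^-3 mol, y = 6.391 × 10^-3 mol
mass of NaCl = 4.285 × 10^-3 × 58.44 = 0.2504 g
% NaCl = 0.2504 / 0.7936 × 100 = 31.56 %

31.56 %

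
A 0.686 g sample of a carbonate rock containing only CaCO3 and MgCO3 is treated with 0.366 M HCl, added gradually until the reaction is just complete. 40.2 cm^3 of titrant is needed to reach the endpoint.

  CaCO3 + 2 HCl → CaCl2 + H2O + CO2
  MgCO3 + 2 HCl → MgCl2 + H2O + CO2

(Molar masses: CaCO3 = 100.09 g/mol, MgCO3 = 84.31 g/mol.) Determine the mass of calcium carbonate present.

n(HCl) = 0.0402 × 0.366 = 0.0147 mol
Let x = n(CaCO3), y = n(MgCO3).
Titrant: 2x + 2y = 0.0147;  mass: 100.09x + 84.31y = 0.686
Solving, x = 4.17 × 10^-3 mol, y = 3.19 × 10^-3 mol
mass of CaCO3 = 4.17 × 10^-3 × 100.09 = 0.417 g

0.417 g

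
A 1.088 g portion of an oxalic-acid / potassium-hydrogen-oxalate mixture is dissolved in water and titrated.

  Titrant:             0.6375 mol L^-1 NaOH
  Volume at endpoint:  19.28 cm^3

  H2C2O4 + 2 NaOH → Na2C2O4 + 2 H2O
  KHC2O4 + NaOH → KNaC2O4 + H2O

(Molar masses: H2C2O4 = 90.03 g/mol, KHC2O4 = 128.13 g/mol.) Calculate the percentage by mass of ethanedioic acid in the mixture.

n(NaOH) = 0.01928 × 0.6375 = 0.01229 mol
Let x = n(H2C2O4), y = n(KHC2O4).
Titrant: 2x + 1y = 0.01229;  mass: 90.03x + 128.13y = 1.088
Solving, x = 2.929 × 10^-3 mol, y = 6.434 × 10^-3 mol
mass of H2C2O4 = 2.929 × 10^-3 × 90.03 = 0.2637 g
% H2C2O4 = 0.2637 / 1.088 × 100 = 24.23 %

24.23 %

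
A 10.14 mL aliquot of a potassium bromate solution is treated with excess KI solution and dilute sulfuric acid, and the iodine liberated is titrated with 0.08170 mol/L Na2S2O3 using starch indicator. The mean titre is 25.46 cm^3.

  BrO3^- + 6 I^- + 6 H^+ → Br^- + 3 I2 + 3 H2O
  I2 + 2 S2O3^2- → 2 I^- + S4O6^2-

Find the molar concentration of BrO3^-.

n(S2O3^2-) = 0.02546 × 0.08170 = 2.080 × 10^-3 mol
n(I2) = n(S2O3^2-)/2 = 1.040 × 10^-3 mol
From the 1:3 ratio, n(BrO3^-) in the aliquot = 1/3 × 1.040 × 10^-3 = 3.467 × 10^-4 mol
[BrO3^-] = 3.467 × 10^-4 / 0.01014 = 0.03419 mol/L

0.03419 mol/L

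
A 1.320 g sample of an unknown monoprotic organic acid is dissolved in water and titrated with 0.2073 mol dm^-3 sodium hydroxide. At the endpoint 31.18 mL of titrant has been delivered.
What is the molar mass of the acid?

204.2 g/mol

n(NaOH) = 0.03118 L × 0.2073 mol/L = 6.464 × 10^-3 mol
n(HA) = 6.464 × 10^-3 mol (1:1 ratio)
M = m / n = 1.320 g / 6.464 × 10^-3 mol = 204.2 g/mol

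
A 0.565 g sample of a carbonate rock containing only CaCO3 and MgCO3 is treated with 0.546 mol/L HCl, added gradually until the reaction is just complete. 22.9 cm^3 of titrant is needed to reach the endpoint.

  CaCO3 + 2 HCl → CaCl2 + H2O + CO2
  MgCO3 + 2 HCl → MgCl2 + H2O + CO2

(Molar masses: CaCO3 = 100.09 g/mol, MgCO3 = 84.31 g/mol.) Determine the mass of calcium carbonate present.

n(HCl) = 0.0229 × 0.546 = 0.0125 mol
Let x = n(CaCO3), y = n(MgCO3).
Titrant: 2x + 2y = 0.0125;  mass: 100.09x + 84.31y = 0.565
Solving, x = 2.40 × 10^-3 mol, y = 3.85 × 10^-3 mol
mass of CaCO3 = 2.40 × 10^-3 × 100.09 = 0.241 g

0.241 g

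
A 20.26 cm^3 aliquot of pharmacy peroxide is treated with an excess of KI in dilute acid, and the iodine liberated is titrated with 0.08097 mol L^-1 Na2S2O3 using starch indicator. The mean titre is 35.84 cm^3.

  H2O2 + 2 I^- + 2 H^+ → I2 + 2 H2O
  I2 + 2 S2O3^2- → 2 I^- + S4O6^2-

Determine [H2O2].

n(S2O3^2-) = 0.03584 × 0.08097 = 2.902 × 10^-3 mol
n(I2) = n(S2O3^2-)/2 = 1.451 × 10^-3 mol
n(H2O2) in the aliquot = 1.451 × 10^-3 mol (1:1 ratio)
[H2O2] = 1.451 × 10^-3 / 0.02026 = 0.07162 mol/L

0.07162 mol/L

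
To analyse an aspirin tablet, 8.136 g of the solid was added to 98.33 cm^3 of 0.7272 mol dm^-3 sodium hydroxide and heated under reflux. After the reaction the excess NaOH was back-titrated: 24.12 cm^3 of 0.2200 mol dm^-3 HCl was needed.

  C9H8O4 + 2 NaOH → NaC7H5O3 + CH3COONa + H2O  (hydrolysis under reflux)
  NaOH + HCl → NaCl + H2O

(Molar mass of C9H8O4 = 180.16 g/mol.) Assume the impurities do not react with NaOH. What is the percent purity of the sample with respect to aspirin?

73.29 %

n(NaOH) added = 0.09833 × 0.7272 = 0.07151 mol
n(HCl) used in back-titration = 0.02412 × 0.2200 = 5.306 × 10^-3 mol
n(NaOH) left over = 5.306 × 10^-3 mol (1:1 ratio)
n(NaOH) consumed by analyte = 0.07151 − 5.306 × 10^-3 = 0.06620 mol
From the 1:2 ratio, n(C9H8O4) = 1/2 × 0.06620 = 0.03310 mol
mass of C9H8O4 = 0.03310 × 180.16 = 5.963 g
% C9H8O4 = 5.963 / 8.136 × 100 = 73.29 %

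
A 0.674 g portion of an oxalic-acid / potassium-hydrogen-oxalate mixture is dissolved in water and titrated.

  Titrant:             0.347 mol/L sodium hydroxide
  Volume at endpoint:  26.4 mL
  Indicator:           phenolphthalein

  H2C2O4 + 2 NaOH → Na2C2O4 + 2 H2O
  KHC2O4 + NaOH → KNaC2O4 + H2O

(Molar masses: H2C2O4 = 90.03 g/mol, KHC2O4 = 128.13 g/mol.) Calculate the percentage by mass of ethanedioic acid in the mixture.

40.2 %

n(NaOH) = 0.0264 × 0.347 = 9.16 × 10^-3 mol
Let x = n(H2C2O4), y = n(KHC2O4).
Titrant: 2x + 1y = 9.16 × 10^-3;  mass: 90.03x + 128.13y = 0.674
Solving, x = 3.01 × 10^-3 mol, y = 3.15 × 10^-3 mol
mass of H2C2O4 = 3.01 × 10^-3 × 90.03 = 0.271 g
% H2C2O4 = 0.271 / 0.674 × 100 = 40.2 %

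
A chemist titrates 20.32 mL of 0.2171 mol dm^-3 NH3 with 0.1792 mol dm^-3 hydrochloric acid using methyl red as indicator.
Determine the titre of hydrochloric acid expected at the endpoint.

24.62 mL

NH3 + HCl → NH4Cl
n(NH3) = 0.02032 L × 0.2171 mol/L = 4.411 × 10^-3 mol
n(HCl) = 4.411 × 10^-3 mol (1:1 stoichiometry)
V(HCl) = 4.411 × 10^-3 mol / 0.1792 mol/L = 0.02462 L = 24.62 mL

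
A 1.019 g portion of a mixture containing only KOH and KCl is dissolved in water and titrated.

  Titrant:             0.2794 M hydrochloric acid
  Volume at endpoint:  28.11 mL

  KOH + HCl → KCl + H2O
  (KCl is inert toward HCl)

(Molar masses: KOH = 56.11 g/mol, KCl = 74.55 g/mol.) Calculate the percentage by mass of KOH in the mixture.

43.25 %

n(HCl) = 0.02811 × 0.2794 = 7.854 × 10^-3 mol
Let x = n(KOH), y = n(KCl).
Titrant: 1x = 7.854 × 10^-3;  mass: 56.11x + 74.55y = 1.019
Solving, x = 7.854 × 10^-3 mol, y = 7.757 × 10^-3 mol
mass of KOH = 7.854 × 10^-3 × 56.11 = 0.4407 g
% KOH = 0.4407 / 1.019 × 100 = 43.25 %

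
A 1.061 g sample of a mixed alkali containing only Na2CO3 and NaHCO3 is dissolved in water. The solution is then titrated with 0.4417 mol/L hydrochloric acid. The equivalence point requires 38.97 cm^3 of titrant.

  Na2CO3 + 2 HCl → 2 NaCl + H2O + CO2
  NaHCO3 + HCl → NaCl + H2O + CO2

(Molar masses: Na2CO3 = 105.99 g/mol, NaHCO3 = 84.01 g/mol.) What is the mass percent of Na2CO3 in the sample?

62.01 %

n(HCl) = 0.03897 × 0.4417 = 0.01721 mol
Let x = n(Na2CO3), y = n(NaHCO3).
Titrant: 2x + 1y = 0.01721;  mass: 105.99x + 84.01y = 1.061
Solving, x = 6.208 × 10^-3 mol, y = 4.798 × 10^-3 mol
mass of Na2CO3 = 6.208 × 10^-3 × 105.99 = 0.6580 g
% Na2CO3 = 0.6580 / 1.061 × 100 = 62.01 %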